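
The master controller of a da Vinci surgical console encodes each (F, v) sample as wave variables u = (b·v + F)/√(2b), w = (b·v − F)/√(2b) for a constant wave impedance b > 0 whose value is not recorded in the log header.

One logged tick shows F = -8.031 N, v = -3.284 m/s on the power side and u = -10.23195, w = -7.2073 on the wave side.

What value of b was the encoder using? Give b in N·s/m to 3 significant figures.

u + w = -17.4393;  u + w = √(2b)·v, so √(2b) = -17.4393/(-3.284) = 5.3104.
b = (√(2b))²/2 = 28.2000/2 = 14.1000.
(Check via u − w = 2F/√(2b): u − w = -3.0246, 2F/√(2b) = -3.0246.)

b = 14.1 N·s/m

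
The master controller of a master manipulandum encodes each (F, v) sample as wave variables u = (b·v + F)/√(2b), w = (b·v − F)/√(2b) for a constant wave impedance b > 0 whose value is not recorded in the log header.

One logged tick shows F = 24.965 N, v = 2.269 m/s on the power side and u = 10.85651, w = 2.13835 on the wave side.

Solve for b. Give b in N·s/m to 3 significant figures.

u + w = 12.9949;  u + w = √(2b)·v, so √(2b) = 12.9949/2.269 = 5.7271.
b = (√(2b))²/2 = 32.8000/2 = 16.4000.
(Check via u − w = 2F/√(2b): u − w = 8.7182, 2F/√(2b) = 8.7182.)

b = 16.4 N·s/m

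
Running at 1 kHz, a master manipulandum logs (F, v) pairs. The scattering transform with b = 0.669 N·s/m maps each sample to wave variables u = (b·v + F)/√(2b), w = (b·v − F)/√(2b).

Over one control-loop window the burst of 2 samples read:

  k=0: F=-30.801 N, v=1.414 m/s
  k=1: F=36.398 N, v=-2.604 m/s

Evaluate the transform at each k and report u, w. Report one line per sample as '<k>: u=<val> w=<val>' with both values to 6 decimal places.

k=0: b·v=0.669×1.414=0.945966; √(2b)=1.156719; u=(0.945966+(-30.801))/1.156719=-25.810090, w=(0.945966−(-30.801))/1.156719=27.445691
k=1: b·v=0.669×(-2.604)=-1.742076; √(2b)=1.156719; u=(-1.742076+36.398)/1.156719=29.960525, w=(-1.742076−36.398)/1.156719=-32.972623

0: u=-25.810090 w=27.445691
1: u=29.960525 w=-32.972623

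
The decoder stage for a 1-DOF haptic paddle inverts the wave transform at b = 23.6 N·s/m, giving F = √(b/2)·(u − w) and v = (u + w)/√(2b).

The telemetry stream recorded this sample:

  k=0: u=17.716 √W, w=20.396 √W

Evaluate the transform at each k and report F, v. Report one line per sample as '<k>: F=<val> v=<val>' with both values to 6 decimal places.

0: F=-9.206102 v=5.547416

k=0: u−w=-2.680000, u+w=38.112000; √(b/2)=3.435113, √(2b)=6.870226; F=3.435113×(-2.68)=-9.206102, v=38.112000/6.870226=5.547416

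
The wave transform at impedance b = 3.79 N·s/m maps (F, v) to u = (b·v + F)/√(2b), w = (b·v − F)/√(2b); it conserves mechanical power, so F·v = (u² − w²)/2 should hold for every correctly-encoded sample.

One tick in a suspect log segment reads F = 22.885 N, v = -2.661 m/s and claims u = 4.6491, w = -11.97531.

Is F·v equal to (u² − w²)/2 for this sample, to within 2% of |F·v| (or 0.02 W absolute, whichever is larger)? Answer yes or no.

yes

F·v = 22.885×(-2.661) = -60.8970 W.
(u² − w²)/2 = (21.6141 − 143.4080)/2 = -60.8970 W.
|Δ| = 0.0000;  2% of max(1, |F·v|) = 1.2179.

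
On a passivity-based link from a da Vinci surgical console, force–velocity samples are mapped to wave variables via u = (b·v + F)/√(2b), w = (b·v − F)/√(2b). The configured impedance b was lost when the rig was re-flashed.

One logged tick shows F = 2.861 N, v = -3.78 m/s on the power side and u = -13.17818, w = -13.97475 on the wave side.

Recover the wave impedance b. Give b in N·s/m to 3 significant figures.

u + w = -27.15293;  u + w = √(2b)·v, so √(2b) = -27.15293/(-3.78) = 7.18331.
b = (√(2b))²/2 = 51.60001/2 = 25.80001.
(Check via u − w = 2F/√(2b): u − w = 0.79657, 2F/√(2b) = 0.79657.)

b = 25.8 N·s/m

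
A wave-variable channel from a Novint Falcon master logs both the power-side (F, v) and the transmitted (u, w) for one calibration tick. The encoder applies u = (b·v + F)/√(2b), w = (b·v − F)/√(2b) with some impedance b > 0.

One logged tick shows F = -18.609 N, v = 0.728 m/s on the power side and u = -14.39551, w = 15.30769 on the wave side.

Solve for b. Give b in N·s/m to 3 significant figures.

u + w = 0.91218;  u + w = √(2b)·v, so √(2b) = 0.91218/0.728 = 1.25299.
b = (√(2b))²/2 = 1.57000/2 = 0.78500.
(Check via u − w = 2F/√(2b): u − w = -29.70320, 2F/√(2b) = -29.70324.)

b = 0.785 N·s/m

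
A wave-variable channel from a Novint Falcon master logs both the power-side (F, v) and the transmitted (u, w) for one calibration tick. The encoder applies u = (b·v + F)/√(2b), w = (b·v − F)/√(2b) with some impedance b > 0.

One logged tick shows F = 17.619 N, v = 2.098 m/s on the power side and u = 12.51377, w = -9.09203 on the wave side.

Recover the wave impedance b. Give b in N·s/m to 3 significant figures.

u + w = 3.4217;  u + w = √(2b)·v, so √(2b) = 3.4217/2.098 = 1.6310.
b = (√(2b))²/2 = 2.6600/2 = 1.3300.
(Check via u − w = 2F/√(2b): u − w = 21.6058, 2F/√(2b) = 21.6058.)

b = 1.33 N·s/m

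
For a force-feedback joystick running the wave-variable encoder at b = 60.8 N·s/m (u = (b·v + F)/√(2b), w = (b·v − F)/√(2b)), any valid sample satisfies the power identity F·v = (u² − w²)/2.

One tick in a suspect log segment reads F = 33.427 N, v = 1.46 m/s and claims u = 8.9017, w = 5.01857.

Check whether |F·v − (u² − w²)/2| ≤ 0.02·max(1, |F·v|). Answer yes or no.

no

F·v = 33.427×1.46 = 48.80342 W.
(u² − w²)/2 = (79.24026 − 25.18604)/2 = 27.02711 W.
|Δ| = 21.77631;  2% of max(1, |F·v|) = 0.97607.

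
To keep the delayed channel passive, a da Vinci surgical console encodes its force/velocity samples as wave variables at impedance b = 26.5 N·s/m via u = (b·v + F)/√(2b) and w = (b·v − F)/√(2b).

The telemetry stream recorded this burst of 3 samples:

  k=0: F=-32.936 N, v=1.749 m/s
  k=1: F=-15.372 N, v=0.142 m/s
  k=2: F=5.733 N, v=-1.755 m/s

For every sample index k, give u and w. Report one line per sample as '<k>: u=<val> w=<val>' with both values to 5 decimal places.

k=0: b·v=26.5×1.749=46.34850; √(2b)=7.28011; u=(46.34850+(-32.936))/7.28011=1.84235, w=(46.34850−(-32.936))/7.28011=10.89056
k=1: b·v=26.5×0.142=3.76300; √(2b)=7.28011; u=(3.76300+(-15.372))/7.28011=-1.59462, w=(3.76300−(-15.372))/7.28011=2.62839
k=2: b·v=26.5×(-1.755)=-46.50750; √(2b)=7.28011; u=(-46.50750+5.733)/7.28011=-5.60081, w=(-46.50750−5.733)/7.28011=-7.17578

0: u=1.84235 w=10.89056
1: u=-1.59462 w=2.62839
2: u=-5.60081 w=-7.17578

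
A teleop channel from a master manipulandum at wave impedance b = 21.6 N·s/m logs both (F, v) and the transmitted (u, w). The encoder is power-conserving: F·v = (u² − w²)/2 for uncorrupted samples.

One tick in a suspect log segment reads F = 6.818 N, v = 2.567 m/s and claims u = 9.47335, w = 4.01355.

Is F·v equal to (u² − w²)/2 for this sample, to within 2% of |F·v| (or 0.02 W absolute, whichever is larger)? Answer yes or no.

F·v = 6.818×2.567 = 17.5018 W.
(u² − w²)/2 = (89.7444 − 16.1086)/2 = 36.8179 W.
|Δ| = 19.3161;  2% of max(1, |F·v|) = 0.3500.

no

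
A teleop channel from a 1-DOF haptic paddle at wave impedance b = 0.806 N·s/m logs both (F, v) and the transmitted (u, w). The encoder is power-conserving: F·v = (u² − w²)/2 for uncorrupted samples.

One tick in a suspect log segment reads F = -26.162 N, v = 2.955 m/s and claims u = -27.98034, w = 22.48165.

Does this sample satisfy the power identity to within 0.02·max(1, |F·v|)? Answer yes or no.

F·v = (-26.162)×2.955 = -77.3087 W.
(u² − w²)/2 = (782.8994 − 505.4246)/2 = 138.7374 W.
|Δ| = 216.0461;  2% of max(1, |F·v|) = 1.5462.

no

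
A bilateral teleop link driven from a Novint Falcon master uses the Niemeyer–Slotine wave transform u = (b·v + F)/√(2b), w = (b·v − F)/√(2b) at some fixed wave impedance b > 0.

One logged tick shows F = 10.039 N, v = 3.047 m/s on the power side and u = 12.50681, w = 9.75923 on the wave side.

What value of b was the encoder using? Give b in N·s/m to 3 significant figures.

b = 26.7 N·s/m

u + w = 22.2660;  u + w = √(2b)·v, so √(2b) = 22.2660/3.047 = 7.3075.
b = (√(2b))²/2 = 53.4000/2 = 26.7000.
(Check via u − w = 2F/√(2b): u − w = 2.7476, 2F/√(2b) = 2.7476.)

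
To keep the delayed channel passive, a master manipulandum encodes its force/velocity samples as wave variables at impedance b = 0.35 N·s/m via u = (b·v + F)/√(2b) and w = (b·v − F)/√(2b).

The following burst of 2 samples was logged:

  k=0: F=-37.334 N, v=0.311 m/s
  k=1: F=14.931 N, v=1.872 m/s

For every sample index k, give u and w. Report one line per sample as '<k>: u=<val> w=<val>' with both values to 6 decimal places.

k=0: b·v=0.35×0.311=0.108850; √(2b)=0.836660; u=(0.108850+(-37.334))/0.836660=-44.492564, w=(0.108850−(-37.334))/0.836660=44.752766
k=1: b·v=0.35×1.872=0.655200; √(2b)=0.836660; u=(0.655200+14.931)/0.836660=18.629072, w=(0.655200−14.931)/0.836660=-17.062845

0: u=-44.492564 w=44.752766
1: u=18.629072 w=-17.062845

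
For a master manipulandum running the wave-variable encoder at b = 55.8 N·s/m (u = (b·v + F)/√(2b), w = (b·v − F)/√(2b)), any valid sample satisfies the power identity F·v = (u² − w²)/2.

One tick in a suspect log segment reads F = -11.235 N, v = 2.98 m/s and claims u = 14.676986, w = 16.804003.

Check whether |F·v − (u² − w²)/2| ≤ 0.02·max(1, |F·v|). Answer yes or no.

F·v = (-11.235)×2.98 = -33.480300 W.
(u² − w²)/2 = (215.413918 − 282.374517)/2 = -33.480299 W.
|Δ| = 0.000001;  2% of max(1, |F·v|) = 0.669606.

yes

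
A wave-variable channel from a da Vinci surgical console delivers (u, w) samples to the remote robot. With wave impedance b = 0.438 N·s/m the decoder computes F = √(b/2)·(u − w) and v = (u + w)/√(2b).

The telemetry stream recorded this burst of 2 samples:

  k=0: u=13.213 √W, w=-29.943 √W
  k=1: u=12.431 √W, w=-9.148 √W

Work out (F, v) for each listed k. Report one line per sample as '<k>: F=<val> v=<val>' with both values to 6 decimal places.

k=0: u−w=43.156000, u+w=-16.730000; √(b/2)=0.467974, √(2b)=0.935949; F=0.467974×43.156=20.195901, v=-16.730000/0.935949=-17.874911
k=1: u−w=21.579000, u+w=3.283000; √(b/2)=0.467974, √(2b)=0.935949; F=0.467974×21.579=10.098419, v=3.283000/0.935949=3.507671

0: F=20.195901 v=-17.874911
1: F=10.098419 v=3.507671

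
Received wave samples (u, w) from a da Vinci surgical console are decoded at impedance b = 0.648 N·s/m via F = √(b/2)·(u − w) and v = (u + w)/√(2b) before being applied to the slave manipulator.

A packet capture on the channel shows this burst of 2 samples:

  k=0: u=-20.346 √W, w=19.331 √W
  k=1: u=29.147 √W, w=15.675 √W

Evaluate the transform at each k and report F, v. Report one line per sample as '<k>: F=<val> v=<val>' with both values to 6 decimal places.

k=0: u−w=-39.677000, u+w=-1.015000; √(b/2)=0.569210, √(2b)=1.138420; F=0.569210×(-39.677)=-22.584544, v=-1.015000/1.138420=-0.891587
k=1: u−w=13.472000, u+w=44.822000; √(b/2)=0.569210, √(2b)=1.138420; F=0.569210×13.472=7.668397, v=44.822000/1.138420=39.372114

0: F=-22.584544 v=-0.891587
1: F=7.668397 v=39.372114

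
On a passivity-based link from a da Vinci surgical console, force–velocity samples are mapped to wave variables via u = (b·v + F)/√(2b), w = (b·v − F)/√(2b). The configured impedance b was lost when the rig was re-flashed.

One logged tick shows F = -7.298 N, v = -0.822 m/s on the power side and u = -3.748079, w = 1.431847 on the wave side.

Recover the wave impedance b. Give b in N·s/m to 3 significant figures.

b = 3.97 N·s/m

u + w = -2.316232;  u + w = √(2b)·v, so √(2b) = -2.316232/(-0.822) = 2.817800.
b = (√(2b))²/2 = 7.940000/2 = 3.970000.
(Check via u − w = 2F/√(2b): u − w = -5.179926, 2F/√(2b) = -5.179927.)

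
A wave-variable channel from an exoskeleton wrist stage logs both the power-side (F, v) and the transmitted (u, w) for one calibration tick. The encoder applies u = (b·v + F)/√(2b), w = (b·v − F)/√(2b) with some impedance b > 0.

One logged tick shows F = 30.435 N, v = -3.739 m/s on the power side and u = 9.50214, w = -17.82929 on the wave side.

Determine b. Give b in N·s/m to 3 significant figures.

b = 2.48 N·s/m

u + w = -8.3271;  u + w = √(2b)·v, so √(2b) = -8.3271/(-3.739) = 2.2271.
b = (√(2b))²/2 = 4.9600/2 = 2.4800.
(Check via u − w = 2F/√(2b): u − w = 27.3314, 2F/√(2b) = 27.3314.)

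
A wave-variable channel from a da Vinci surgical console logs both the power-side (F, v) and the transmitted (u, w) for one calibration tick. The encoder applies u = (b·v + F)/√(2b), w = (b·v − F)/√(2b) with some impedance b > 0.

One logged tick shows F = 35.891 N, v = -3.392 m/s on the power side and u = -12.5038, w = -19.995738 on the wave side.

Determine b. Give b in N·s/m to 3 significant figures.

u + w = -32.499538;  u + w = √(2b)·v, so √(2b) = -32.499538/(-3.392) = 9.581232.
b = (√(2b))²/2 = 91.800001/2 = 45.900001.
(Check via u − w = 2F/√(2b): u − w = 7.491938, 2F/√(2b) = 7.491939.)

b = 45.9 N·s/m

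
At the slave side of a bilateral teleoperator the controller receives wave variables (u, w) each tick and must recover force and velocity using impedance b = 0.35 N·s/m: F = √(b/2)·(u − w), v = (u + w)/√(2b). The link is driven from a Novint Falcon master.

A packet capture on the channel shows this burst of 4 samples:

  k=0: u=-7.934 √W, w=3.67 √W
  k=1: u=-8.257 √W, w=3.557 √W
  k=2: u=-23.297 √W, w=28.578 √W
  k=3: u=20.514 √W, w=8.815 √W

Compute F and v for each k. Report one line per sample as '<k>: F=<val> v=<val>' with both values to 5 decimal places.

0: F=-4.85430 v=-5.09645
1: F=-4.94215 v=-5.61757
2: F=-21.70087 v=6.31200
3: F=4.89404 v=35.05486

k=0: u−w=-11.60400, u+w=-4.26400; √(b/2)=0.41833, √(2b)=0.83666; F=0.41833×(-11.604)=-4.85430, v=-4.26400/0.83666=-5.09645
k=1: u−w=-11.81400, u+w=-4.70000; √(b/2)=0.41833, √(2b)=0.83666; F=0.41833×(-11.814)=-4.94215, v=-4.70000/0.83666=-5.61757
k=2: u−w=-51.87500, u+w=5.28100; √(b/2)=0.41833, √(2b)=0.83666; F=0.41833×(-51.875)=-21.70087, v=5.28100/0.83666=6.31200
k=3: u−w=11.69900, u+w=29.32900; √(b/2)=0.41833, √(2b)=0.83666; F=0.41833×11.699=4.89404, v=29.32900/0.83666=35.05486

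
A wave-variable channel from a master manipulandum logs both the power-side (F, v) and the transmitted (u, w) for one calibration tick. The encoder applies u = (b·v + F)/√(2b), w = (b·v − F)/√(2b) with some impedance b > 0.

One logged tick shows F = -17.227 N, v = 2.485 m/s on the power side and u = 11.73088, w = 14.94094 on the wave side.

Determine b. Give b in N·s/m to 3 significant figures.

u + w = 26.6718;  u + w = √(2b)·v, so √(2b) = 26.6718/2.485 = 10.7331.
b = (√(2b))²/2 = 115.2000/2 = 57.6000.
(Check via u − w = 2F/√(2b): u − w = -3.2101, 2F/√(2b) = -3.2101.)

b = 57.6 N·s/m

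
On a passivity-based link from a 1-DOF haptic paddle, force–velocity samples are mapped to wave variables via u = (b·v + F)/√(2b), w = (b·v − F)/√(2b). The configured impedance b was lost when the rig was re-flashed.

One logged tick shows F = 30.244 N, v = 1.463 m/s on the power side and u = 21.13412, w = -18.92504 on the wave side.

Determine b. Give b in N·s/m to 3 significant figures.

b = 1.14 N·s/m

u + w = 2.20908;  u + w = √(2b)·v, so √(2b) = 2.20908/1.463 = 1.50997.
b = (√(2b))²/2 = 2.28000/2 = 1.14000.
(Check via u − w = 2F/√(2b): u − w = 40.05916, 2F/√(2b) = 40.05918.)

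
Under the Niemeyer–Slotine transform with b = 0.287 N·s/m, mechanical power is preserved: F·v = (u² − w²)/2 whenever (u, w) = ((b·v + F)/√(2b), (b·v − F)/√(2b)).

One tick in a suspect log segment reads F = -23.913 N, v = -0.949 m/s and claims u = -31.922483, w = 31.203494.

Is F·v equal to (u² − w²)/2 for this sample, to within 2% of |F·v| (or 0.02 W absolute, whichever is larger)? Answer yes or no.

F·v = (-23.913)×(-0.949) = 22.693437 W.
(u² − w²)/2 = (1019.044921 − 973.658038)/2 = 22.693442 W.
|Δ| = 0.000005;  2% of max(1, |F·v|) = 0.453869.

yes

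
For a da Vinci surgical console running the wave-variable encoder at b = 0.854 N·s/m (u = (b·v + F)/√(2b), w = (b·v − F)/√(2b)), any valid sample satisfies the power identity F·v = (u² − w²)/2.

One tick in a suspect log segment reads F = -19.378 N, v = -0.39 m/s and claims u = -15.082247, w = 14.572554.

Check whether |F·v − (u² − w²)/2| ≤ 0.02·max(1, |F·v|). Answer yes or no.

yes

F·v = (-19.378)×(-0.39) = 7.557420 W.
(u² − w²)/2 = (227.474175 − 212.359330)/2 = 7.557422 W.
|Δ| = 0.000002;  2% of max(1, |F·v|) = 0.151148.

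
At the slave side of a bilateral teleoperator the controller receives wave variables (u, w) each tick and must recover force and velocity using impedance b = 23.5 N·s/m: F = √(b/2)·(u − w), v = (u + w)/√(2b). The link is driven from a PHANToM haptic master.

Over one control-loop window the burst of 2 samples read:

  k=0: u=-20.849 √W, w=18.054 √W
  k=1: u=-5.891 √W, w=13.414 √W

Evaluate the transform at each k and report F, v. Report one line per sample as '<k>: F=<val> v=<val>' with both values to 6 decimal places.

k=0: u−w=-38.903000, u+w=-2.795000; √(b/2)=3.427827, √(2b)=6.855655; F=3.427827×(-38.903)=-133.352765, v=-2.795000/6.855655=-0.407693
k=1: u−w=-19.305000, u+w=7.523000; √(b/2)=3.427827, √(2b)=6.855655; F=3.427827×(-19.305)=-66.174206, v=7.523000/6.855655=1.097342

0: F=-133.352765 v=-0.407693
1: F=-66.174206 v=1.097342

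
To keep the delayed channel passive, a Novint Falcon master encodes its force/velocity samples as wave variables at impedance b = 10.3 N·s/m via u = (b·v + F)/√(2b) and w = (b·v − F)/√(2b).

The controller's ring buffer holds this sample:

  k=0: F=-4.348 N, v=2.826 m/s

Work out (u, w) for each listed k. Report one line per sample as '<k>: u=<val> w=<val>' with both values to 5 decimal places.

k=0: b·v=10.3×2.826=29.10780; √(2b)=4.53872; u=(29.10780+(-4.348))/4.53872=5.45524, w=(29.10780−(-4.348))/4.53872=7.37119

0: u=5.45524 w=7.37119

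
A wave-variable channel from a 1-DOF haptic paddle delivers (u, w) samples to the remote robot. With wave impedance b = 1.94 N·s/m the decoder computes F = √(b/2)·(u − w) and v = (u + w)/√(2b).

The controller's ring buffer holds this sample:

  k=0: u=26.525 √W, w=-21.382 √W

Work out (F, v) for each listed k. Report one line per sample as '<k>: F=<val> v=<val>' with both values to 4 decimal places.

0: F=47.1829 v=2.6110

k=0: u−w=47.9070, u+w=5.1430; √(b/2)=0.9849, √(2b)=1.9698; F=0.9849×47.907=47.1829, v=5.1430/1.9698=2.6110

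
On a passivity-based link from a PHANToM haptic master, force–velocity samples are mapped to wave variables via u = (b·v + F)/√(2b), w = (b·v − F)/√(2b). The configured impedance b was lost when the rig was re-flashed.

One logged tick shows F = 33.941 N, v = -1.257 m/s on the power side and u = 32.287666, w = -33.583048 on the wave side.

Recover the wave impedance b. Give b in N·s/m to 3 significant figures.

b = 0.531 N·s/m

u + w = -1.295382;  u + w = √(2b)·v, so √(2b) = -1.295382/(-1.257) = 1.030535.
b = (√(2b))²/2 = 1.062002/2 = 0.531001.
(Check via u − w = 2F/√(2b): u − w = 65.870714, 2F/√(2b) = 65.870665.)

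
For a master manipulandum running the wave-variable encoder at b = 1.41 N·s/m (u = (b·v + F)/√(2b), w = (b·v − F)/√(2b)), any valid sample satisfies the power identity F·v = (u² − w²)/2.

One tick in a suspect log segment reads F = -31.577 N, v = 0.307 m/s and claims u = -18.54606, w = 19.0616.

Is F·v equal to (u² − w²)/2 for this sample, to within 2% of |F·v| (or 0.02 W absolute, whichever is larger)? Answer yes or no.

yes

F·v = (-31.577)×0.307 = -9.6941 W.
(u² − w²)/2 = (343.9563 − 363.3446)/2 = -9.6941 W.
|Δ| = 0.0000;  2% of max(1, |F·v|) = 0.1939.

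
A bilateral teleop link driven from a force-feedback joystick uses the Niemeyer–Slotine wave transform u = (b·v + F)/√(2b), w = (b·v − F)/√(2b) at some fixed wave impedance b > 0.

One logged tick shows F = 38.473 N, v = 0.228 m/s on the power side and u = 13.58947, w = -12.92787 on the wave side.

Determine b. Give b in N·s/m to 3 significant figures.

b = 4.21 N·s/m

u + w = 0.6616;  u + w = √(2b)·v, so √(2b) = 0.6616/0.228 = 2.9018.
b = (√(2b))²/2 = 8.4202/2 = 4.2101.
(Check via u − w = 2F/√(2b): u − w = 26.5173, 2F/√(2b) = 26.5171.)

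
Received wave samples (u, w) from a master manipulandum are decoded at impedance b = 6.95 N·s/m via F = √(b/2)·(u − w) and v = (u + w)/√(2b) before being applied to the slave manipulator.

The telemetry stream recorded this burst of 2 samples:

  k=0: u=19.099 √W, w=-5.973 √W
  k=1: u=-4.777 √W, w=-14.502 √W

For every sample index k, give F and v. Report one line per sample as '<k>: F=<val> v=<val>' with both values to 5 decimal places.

k=0: u−w=25.07200, u+w=13.12600; √(b/2)=1.86414, √(2b)=3.72827; F=1.86414×25.072=46.73760, v=13.12600/3.72827=3.52067
k=1: u−w=9.72500, u+w=-19.27900; √(b/2)=1.86414, √(2b)=3.72827; F=1.86414×9.725=18.12871, v=-19.27900/3.72827=-5.17103

0: F=46.73760 v=3.52067
1: F=18.12871 v=-5.17103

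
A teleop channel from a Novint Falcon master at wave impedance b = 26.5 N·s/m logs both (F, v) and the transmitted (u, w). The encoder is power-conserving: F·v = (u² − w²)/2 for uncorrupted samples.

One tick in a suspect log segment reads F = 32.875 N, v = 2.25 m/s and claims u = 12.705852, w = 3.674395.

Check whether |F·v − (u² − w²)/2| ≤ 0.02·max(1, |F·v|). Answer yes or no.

F·v = 32.875×2.25 = 73.968750 W.
(u² − w²)/2 = (161.438675 − 13.501179)/2 = 73.968748 W.
|Δ| = 0.000002;  2% of max(1, |F·v|) = 1.479375.

yes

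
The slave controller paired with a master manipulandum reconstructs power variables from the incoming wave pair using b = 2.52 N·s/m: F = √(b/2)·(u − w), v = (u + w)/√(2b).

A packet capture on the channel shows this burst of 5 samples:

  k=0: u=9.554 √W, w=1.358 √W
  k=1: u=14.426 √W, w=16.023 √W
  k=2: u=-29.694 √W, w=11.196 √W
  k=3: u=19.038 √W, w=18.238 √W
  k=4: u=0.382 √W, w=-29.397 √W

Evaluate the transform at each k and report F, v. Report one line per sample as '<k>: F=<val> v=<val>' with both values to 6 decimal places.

k=0: u−w=8.196000, u+w=10.912000; √(b/2)=1.122497, √(2b)=2.244994; F=1.122497×8.196=9.199987, v=10.912000/2.244994=4.860591
k=1: u−w=-1.597000, u+w=30.449000; √(b/2)=1.122497, √(2b)=2.244994; F=1.122497×(-1.597)=-1.792628, v=30.449000/2.244994=13.563063
k=2: u−w=-40.890000, u+w=-18.498000; √(b/2)=1.122497, √(2b)=2.244994; F=1.122497×(-40.89)=-45.898911, v=-18.498000/2.244994=-8.239664
k=3: u−w=0.800000, u+w=37.276000; √(b/2)=1.122497, √(2b)=2.244994; F=1.122497×0.8=0.897998, v=37.276000/2.244994=16.604050
k=4: u−w=29.779000, u+w=-29.015000; √(b/2)=1.122497, √(2b)=2.244994; F=1.122497×29.779=33.426845, v=-29.015000/2.244994=-12.924308

0: F=9.199987 v=4.860591
1: F=-1.792628 v=13.563063
2: F=-45.898911 v=-8.239664
3: F=0.897998 v=16.604050
4: F=33.426845 v=-12.924308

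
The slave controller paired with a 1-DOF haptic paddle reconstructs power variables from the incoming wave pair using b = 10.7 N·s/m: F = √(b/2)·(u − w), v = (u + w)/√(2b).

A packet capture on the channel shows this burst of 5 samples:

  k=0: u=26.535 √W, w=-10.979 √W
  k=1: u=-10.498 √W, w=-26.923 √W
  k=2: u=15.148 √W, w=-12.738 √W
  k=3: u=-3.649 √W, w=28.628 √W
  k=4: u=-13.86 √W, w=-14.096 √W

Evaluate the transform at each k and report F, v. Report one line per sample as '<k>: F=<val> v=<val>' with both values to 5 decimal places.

k=0: u−w=37.51400, u+w=15.55600; √(b/2)=2.31301, √(2b)=4.62601; F=2.31301×37.514=86.77013, v=15.55600/4.62601=3.36272
k=1: u−w=16.42500, u+w=-37.42100; √(b/2)=2.31301, √(2b)=4.62601; F=2.31301×16.425=37.99114, v=-37.42100/4.62601=-8.08925
k=2: u−w=27.88600, u+w=2.41000; √(b/2)=2.31301, √(2b)=4.62601; F=2.31301×27.886=64.50050, v=2.41000/4.62601=0.52097
k=3: u−w=-32.27700, u+w=24.97900; √(b/2)=2.31301, √(2b)=4.62601; F=2.31301×(-32.277)=-74.65692, v=24.97900/4.62601=5.39968
k=4: u−w=0.23600, u+w=-27.95600; √(b/2)=2.31301, √(2b)=4.62601; F=2.31301×0.236=0.54587, v=-27.95600/4.62601=-6.04322

0: F=86.77013 v=3.36272
1: F=37.99114 v=-8.08925
2: F=64.50050 v=0.52097
3: F=-74.65692 v=5.39968
4: F=0.54587 v=-6.04322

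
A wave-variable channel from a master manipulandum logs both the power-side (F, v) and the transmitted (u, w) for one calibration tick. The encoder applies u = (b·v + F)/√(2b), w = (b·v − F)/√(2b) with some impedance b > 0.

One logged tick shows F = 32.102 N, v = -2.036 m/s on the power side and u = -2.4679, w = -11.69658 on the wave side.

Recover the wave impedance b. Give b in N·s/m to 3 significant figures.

u + w = -14.16448;  u + w = √(2b)·v, so √(2b) = -14.16448/(-2.036) = 6.95701.
b = (√(2b))²/2 = 48.40004/2 = 24.20002.
(Check via u − w = 2F/√(2b): u − w = 9.22868, 2F/√(2b) = 9.22867.)

b = 24.2 N·s/m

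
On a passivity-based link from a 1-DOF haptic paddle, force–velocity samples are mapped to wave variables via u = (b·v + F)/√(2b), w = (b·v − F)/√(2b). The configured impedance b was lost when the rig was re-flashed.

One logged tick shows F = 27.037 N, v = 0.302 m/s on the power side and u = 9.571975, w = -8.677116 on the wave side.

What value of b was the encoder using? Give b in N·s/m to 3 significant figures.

u + w = 0.894859;  u + w = √(2b)·v, so √(2b) = 0.894859/0.302 = 2.963109.
b = (√(2b))²/2 = 8.780017/2 = 4.390008.
(Check via u − w = 2F/√(2b): u − w = 18.249091, 2F/√(2b) = 18.249074.)

b = 4.39 N·s/m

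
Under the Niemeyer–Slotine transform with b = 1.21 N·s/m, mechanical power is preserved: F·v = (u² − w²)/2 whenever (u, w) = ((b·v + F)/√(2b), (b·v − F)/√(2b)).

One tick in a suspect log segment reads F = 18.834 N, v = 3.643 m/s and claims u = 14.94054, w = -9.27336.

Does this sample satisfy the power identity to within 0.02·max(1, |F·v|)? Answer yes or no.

yes

F·v = 18.834×3.643 = 68.6123 W.
(u² − w²)/2 = (223.2197 − 85.9952)/2 = 68.6123 W.
|Δ| = 0.0000;  2% of max(1, |F·v|) = 1.3722.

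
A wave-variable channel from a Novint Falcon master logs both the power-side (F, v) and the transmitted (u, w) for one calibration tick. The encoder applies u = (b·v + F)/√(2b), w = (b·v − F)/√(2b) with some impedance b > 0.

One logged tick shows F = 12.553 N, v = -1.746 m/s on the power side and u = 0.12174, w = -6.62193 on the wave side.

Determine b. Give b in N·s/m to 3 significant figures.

b = 6.93 N·s/m

u + w = -6.50019;  u + w = √(2b)·v, so √(2b) = -6.50019/(-1.746) = 3.72290.
b = (√(2b))²/2 = 13.86001/2 = 6.93001.
(Check via u − w = 2F/√(2b): u − w = 6.74367, 2F/√(2b) = 6.74366.)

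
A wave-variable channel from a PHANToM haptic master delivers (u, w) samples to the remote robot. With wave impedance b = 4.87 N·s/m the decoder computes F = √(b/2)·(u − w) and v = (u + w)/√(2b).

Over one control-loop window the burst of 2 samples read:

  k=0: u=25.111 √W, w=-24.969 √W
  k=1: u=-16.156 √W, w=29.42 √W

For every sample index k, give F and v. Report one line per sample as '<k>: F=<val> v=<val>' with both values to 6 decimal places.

k=0: u−w=50.080000, u+w=0.142000; √(b/2)=1.560449, √(2b)=3.120897; F=1.560449×50.08=78.147269, v=0.142000/3.120897=0.045500
k=1: u−w=-45.576000, u+w=13.264000; √(b/2)=1.560449, √(2b)=3.120897; F=1.560449×(-45.576)=-71.119008, v=13.264000/3.120897=4.250060

0: F=78.147269 v=0.045500
1: F=-71.119008 v=4.250060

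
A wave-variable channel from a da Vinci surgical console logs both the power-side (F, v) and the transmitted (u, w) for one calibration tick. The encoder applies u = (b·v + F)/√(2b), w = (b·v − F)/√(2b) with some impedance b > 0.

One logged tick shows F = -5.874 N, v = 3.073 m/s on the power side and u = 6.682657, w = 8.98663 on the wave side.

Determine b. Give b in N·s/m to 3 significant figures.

b = 13 N·s/m

u + w = 15.669287;  u + w = √(2b)·v, so √(2b) = 15.669287/3.073 = 5.099020.
b = (√(2b))²/2 = 26.000000/2 = 13.000000.
(Check via u − w = 2F/√(2b): u − w = -2.303973, 2F/√(2b) = -2.303972.)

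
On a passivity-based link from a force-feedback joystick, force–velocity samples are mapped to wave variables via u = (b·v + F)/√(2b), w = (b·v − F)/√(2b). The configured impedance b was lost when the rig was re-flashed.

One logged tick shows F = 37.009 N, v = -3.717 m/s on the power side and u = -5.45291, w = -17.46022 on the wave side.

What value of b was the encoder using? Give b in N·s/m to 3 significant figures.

b = 19 N·s/m

u + w = -22.91313;  u + w = √(2b)·v, so √(2b) = -22.91313/(-3.717) = 6.16441.
b = (√(2b))²/2 = 38.00001/2 = 19.00001.
(Check via u − w = 2F/√(2b): u − w = 12.00731, 2F/√(2b) = 12.00730.)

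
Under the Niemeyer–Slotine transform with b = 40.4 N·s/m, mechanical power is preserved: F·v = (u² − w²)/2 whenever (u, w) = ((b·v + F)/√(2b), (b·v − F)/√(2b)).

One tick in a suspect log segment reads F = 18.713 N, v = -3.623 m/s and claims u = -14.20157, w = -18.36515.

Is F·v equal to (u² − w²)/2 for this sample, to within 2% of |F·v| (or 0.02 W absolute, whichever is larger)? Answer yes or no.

F·v = 18.713×(-3.623) = -67.7972 W.
(u² − w²)/2 = (201.6846 − 337.2787)/2 = -67.7971 W.
|Δ| = 0.0001;  2% of max(1, |F·v|) = 1.3559.

yes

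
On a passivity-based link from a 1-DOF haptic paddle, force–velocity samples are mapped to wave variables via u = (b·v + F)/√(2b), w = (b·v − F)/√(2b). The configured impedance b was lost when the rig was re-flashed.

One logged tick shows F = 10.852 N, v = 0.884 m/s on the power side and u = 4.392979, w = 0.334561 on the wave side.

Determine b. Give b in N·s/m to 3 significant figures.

b = 14.3 N·s/m

u + w = 4.727540;  u + w = √(2b)·v, so √(2b) = 4.727540/0.884 = 5.347896.
b = (√(2b))²/2 = 28.599991/2 = 14.299995.
(Check via u − w = 2F/√(2b): u − w = 4.058418, 2F/√(2b) = 4.058419.)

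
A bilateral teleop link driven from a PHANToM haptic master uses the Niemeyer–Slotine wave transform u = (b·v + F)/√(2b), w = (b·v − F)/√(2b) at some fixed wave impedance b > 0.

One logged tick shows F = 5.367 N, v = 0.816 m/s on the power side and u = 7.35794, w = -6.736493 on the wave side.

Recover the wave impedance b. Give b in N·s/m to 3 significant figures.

u + w = 0.621447;  u + w = √(2b)·v, so √(2b) = 0.621447/0.816 = 0.761577.
b = (√(2b))²/2 = 0.580000/2 = 0.290000.
(Check via u − w = 2F/√(2b): u − w = 14.094433, 2F/√(2b) = 14.094434.)

b = 0.29 N·s/m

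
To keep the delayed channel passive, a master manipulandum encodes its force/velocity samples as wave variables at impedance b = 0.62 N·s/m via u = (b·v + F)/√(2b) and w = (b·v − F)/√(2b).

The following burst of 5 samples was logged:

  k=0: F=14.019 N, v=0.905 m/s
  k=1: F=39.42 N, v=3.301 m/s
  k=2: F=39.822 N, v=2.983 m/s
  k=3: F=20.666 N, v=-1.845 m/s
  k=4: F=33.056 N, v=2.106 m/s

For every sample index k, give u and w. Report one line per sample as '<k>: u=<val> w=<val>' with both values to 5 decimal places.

k=0: b·v=0.62×0.905=0.56110; √(2b)=1.11355; u=(0.56110+14.019)/1.11355=13.09332, w=(0.56110−14.019)/1.11355=-12.08555
k=1: b·v=0.62×3.301=2.04662; √(2b)=1.11355; u=(2.04662+39.42)/1.11355=37.23812, w=(2.04662−39.42)/1.11355=-33.56229
k=2: b·v=0.62×2.983=1.84946; √(2b)=1.11355; u=(1.84946+39.822)/1.11355=37.42208, w=(1.84946−39.822)/1.11355=-34.10035
k=3: b·v=0.62×(-1.845)=-1.14390; √(2b)=1.11355; u=(-1.14390+20.666)/1.11355=17.53136, w=(-1.14390−20.666)/1.11355=-19.58587
k=4: b·v=0.62×2.106=1.30572; √(2b)=1.11355; u=(1.30572+33.056)/1.11355=30.85774, w=(1.30572−33.056)/1.11355=-28.51259

0: u=13.09332 w=-12.08555
1: u=37.23812 w=-33.56229
2: u=37.42208 w=-34.10035
3: u=17.53136 w=-19.58587
4: u=30.85774 w=-28.51259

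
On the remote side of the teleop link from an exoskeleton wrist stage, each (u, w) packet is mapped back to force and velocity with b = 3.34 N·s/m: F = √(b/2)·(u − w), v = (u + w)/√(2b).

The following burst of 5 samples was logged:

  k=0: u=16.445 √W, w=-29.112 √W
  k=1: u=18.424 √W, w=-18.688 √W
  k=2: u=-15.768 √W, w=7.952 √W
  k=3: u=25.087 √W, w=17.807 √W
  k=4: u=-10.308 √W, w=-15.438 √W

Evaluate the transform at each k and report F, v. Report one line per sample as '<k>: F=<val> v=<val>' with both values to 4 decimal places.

k=0: u−w=45.5570, u+w=-12.6670; √(b/2)=1.2923, √(2b)=2.5846; F=1.2923×45.557=58.8726, v=-12.6670/2.5846=-4.9010
k=1: u−w=37.1120, u+w=-0.2640; √(b/2)=1.2923, √(2b)=2.5846; F=1.2923×37.112=47.9593, v=-0.2640/2.5846=-0.1021
k=2: u−w=-23.7200, u+w=-7.8160; √(b/2)=1.2923, √(2b)=2.5846; F=1.2923×(-23.72)=-30.6530, v=-7.8160/2.5846=-3.0241
k=3: u−w=7.2800, u+w=42.8940; √(b/2)=1.2923, √(2b)=2.5846; F=1.2923×7.28=9.4078, v=42.8940/2.5846=16.5962
k=4: u−w=5.1300, u+w=-25.7460; √(b/2)=1.2923, √(2b)=2.5846; F=1.2923×5.13=6.6294, v=-25.7460/2.5846=-9.9614

0: F=58.8726 v=-4.9010
1: F=47.9593 v=-0.1021
2: F=-30.6530 v=-3.0241
3: F=9.4078 v=16.5962
4: F=6.6294 v=-9.9614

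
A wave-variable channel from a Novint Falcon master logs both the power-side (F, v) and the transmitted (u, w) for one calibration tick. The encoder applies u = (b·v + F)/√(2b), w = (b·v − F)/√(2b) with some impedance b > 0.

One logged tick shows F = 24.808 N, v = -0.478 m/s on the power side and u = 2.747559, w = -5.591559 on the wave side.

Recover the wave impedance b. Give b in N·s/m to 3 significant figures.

b = 17.7 N·s/m

u + w = -2.844000;  u + w = √(2b)·v, so √(2b) = -2.844000/(-0.478) = 5.949791.
b = (√(2b))²/2 = 35.400011/2 = 17.700005.
(Check via u − w = 2F/√(2b): u − w = 8.339118, 2F/√(2b) = 8.339117.)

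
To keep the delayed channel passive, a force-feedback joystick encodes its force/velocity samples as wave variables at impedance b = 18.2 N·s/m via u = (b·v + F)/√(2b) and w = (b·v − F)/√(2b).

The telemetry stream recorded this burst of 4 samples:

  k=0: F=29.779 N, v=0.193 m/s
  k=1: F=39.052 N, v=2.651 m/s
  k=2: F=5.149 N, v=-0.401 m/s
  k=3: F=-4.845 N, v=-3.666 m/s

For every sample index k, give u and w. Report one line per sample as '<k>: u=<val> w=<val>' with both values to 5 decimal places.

k=0: b·v=18.2×0.193=3.51260; √(2b)=6.03324; u=(3.51260+29.779)/6.03324=5.51803, w=(3.51260−29.779)/6.03324=-4.35361
k=1: b·v=18.2×2.651=48.24820; √(2b)=6.03324; u=(48.24820+39.052)/6.03324=14.46987, w=(48.24820−39.052)/6.03324=1.52426
k=2: b·v=18.2×(-0.401)=-7.29820; √(2b)=6.03324; u=(-7.29820+5.149)/6.03324=-0.35623, w=(-7.29820−5.149)/6.03324=-2.06310
k=3: b·v=18.2×(-3.666)=-66.72120; √(2b)=6.03324; u=(-66.72120+(-4.845))/6.03324=-11.86198, w=(-66.72120−(-4.845))/6.03324=-10.25588

0: u=5.51803 w=-4.35361
1: u=14.46987 w=1.52426
2: u=-0.35623 w=-2.06310
3: u=-11.86198 w=-10.25588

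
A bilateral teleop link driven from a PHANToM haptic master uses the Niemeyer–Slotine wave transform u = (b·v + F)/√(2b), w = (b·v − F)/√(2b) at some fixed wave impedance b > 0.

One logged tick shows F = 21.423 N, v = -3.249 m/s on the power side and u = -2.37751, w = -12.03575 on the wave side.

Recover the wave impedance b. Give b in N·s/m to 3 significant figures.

b = 9.84 N·s/m

u + w = -14.41326;  u + w = √(2b)·v, so √(2b) = -14.41326/(-3.249) = 4.43621.
b = (√(2b))²/2 = 19.68000/2 = 9.84000.
(Check via u − w = 2F/√(2b): u − w = 9.65824, 2F/√(2b) = 9.65824.)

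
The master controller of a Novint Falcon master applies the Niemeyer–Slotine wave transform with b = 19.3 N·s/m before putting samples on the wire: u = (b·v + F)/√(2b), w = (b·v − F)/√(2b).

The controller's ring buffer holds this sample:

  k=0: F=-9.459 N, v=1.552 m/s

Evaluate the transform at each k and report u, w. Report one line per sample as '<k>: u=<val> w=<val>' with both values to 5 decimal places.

k=0: b·v=19.3×1.552=29.95360; √(2b)=6.21289; u=(29.95360+(-9.459))/6.21289=3.29872, w=(29.95360−(-9.459))/6.21289=6.34368

0: u=3.29872 w=6.34368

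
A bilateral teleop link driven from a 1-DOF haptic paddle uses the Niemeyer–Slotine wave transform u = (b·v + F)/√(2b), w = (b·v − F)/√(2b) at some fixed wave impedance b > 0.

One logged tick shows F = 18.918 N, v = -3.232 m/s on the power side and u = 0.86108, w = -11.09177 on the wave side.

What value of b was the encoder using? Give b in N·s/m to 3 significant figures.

b = 5.01 N·s/m

u + w = -10.23069;  u + w = √(2b)·v, so √(2b) = -10.23069/(-3.232) = 3.16544.
b = (√(2b))²/2 = 10.01999/2 = 5.00999.
(Check via u − w = 2F/√(2b): u − w = 11.95285, 2F/√(2b) = 11.95285.)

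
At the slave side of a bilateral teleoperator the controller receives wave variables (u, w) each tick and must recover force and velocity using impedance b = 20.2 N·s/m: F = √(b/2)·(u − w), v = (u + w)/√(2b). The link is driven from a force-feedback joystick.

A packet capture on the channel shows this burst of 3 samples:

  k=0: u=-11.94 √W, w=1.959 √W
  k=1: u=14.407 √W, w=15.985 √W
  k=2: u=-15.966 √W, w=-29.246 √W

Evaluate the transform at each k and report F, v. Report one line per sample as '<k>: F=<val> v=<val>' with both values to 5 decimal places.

0: F=-44.17171 v=-1.57030
1: F=-5.01496 v=4.78155
2: F=42.20450 v=-7.11317

k=0: u−w=-13.89900, u+w=-9.98100; √(b/2)=3.17805, √(2b)=6.35610; F=3.17805×(-13.899)=-44.17171, v=-9.98100/6.35610=-1.57030
k=1: u−w=-1.57800, u+w=30.39200; √(b/2)=3.17805, √(2b)=6.35610; F=3.17805×(-1.578)=-5.01496, v=30.39200/6.35610=4.78155
k=2: u−w=13.28000, u+w=-45.21200; √(b/2)=3.17805, √(2b)=6.35610; F=3.17805×13.28=42.20450, v=-45.21200/6.35610=-7.11317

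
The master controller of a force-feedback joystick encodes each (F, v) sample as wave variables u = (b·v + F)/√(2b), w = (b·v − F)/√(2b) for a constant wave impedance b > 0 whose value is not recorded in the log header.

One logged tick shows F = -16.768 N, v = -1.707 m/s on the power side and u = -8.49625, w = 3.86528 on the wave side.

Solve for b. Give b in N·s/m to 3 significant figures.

u + w = -4.63097;  u + w = √(2b)·v, so √(2b) = -4.63097/(-1.707) = 2.71293.
b = (√(2b))²/2 = 7.35998/2 = 3.67999.
(Check via u − w = 2F/√(2b): u − w = -12.36153, 2F/√(2b) = -12.36155.)

b = 3.68 N·s/m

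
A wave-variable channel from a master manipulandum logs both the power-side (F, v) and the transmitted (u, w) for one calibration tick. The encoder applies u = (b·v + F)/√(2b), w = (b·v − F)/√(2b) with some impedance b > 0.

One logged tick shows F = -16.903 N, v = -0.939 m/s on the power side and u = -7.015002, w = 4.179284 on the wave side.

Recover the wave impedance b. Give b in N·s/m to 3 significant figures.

u + w = -2.835718;  u + w = √(2b)·v, so √(2b) = -2.835718/(-0.939) = 3.019934.
b = (√(2b))²/2 = 9.120001/2 = 4.560001.
(Check via u − w = 2F/√(2b): u − w = -11.194286, 2F/√(2b) = -11.194284.)

b = 4.56 N·s/m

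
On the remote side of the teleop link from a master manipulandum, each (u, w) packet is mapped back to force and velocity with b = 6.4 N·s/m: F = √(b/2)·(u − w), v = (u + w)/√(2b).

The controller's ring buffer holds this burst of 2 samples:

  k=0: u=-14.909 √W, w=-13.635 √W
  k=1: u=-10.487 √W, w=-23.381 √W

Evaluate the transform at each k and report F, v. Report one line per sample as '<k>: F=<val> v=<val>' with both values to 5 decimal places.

0: F=-2.27900 v=-7.97829
1: F=23.06549 v=-9.46639

k=0: u−w=-1.27400, u+w=-28.54400; √(b/2)=1.78885, √(2b)=3.57771; F=1.78885×(-1.274)=-2.27900, v=-28.54400/3.57771=-7.97829
k=1: u−w=12.89400, u+w=-33.86800; √(b/2)=1.78885, √(2b)=3.57771; F=1.78885×12.894=23.06549, v=-33.86800/3.57771=-9.46639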